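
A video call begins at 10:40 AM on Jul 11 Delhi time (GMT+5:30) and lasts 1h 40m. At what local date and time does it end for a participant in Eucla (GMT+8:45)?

3:35 PM on Jul 11

Convert start to UTC: 10:40 AM − 5:30 = 5:10 AM UTC on Jul 11.
Add 1 hour and 40 minutes duration → 6:50 AM UTC.
Eucla is UTC+8:45, so local end time = 6:50 AM + 8:45 = 3:35 PM on Jul 11.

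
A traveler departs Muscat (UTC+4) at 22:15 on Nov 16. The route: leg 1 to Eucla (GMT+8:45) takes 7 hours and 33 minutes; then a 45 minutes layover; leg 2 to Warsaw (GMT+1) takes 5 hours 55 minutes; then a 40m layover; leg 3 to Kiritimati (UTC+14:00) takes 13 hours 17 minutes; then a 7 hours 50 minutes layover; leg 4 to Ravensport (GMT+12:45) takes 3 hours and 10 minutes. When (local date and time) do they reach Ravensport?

Convert departure to UTC: 22:15 − 4:00 = 18:15 UTC on Nov 16.
Add 7 hours 33 minutes leg 1 → 01:48 UTC (Nov 17).
Add 45 minutes layover in Eucla → 02:33 UTC.
Add 5 hours 55 minutes leg 2 → 08:28 UTC.
Add 40 minutes layover in Warsaw → 09:08 UTC.
Add 13 hours 17 minutes leg 3 → 22:25 UTC.
Add 7 hours 50 minutes layover in Kiritimati → 06:15 UTC (Nov 18).
Add 3 hours 10 minutes leg 4 → 09:25 UTC.
Ravensport is UTC+12:45, so local arrival = 09:25 + 12:45 = 22:10 on Nov 18.

22:10 on November 18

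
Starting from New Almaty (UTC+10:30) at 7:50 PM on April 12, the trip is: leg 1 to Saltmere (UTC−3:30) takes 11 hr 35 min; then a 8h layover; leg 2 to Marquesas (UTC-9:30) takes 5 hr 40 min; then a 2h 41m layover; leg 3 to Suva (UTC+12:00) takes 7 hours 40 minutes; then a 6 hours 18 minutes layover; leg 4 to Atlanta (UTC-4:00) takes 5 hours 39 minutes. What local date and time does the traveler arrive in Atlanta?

4:53 AM on Apr 14

Convert departure to UTC: 7:50 PM − 10:30 = 9:20 AM UTC on Apr 12.
Add 11 hours 35 minutes leg 1 → 8:55 PM UTC.
Add 8 hours layover in Saltmere → 4:55 AM UTC (Apr 13).
Add 5 hours and 40 minutes leg 2 → 10:35 AM UTC.
Add 2 hours 41 minutes layover in Marquesas → 1:16 PM UTC.
Add 7 hours 40 minutes leg 3 → 8:56 PM UTC.
Add 6 hours 18 minutes layover in Suva → 3:14 AM UTC (Apr 14).
Add 5 hours and 39 minutes leg 4 → 8:53 AM UTC.
Atlanta is UTC−4:00, so local arrival = 8:53 AM − 4:00 = 4:53 AM on Apr 14.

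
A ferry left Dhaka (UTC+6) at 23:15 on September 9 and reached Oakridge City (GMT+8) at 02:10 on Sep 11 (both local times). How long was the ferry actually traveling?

Departure in UTC: 23:15 − 6:00 = 17:15 on Sep 9.
Arrival in UTC: 02:10 − 8:00 = 18:10 on Sep 10.
Elapsed = 18:10 − 17:15 (+1 day) = 24 hours 55 minutes.

24 hours 55 minutes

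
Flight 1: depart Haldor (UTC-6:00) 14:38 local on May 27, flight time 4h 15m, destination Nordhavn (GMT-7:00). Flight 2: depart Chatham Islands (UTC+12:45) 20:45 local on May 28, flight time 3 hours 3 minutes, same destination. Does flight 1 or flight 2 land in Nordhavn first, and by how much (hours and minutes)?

the first, by 10 hours 10 minutes

Flight 1 in UTC: 14:38 + 6:00 = 20:38 on May 27.
+4 hours and 15 minutes → arrive 00:53 UTC on May 28.
Flight 2 in UTC: 20:45 − 12:45 = 08:00 on May 28.
+3 hours and 3 minutes → arrive 11:03 UTC on May 28.
Flight 1 lands earlier by 10 hours 10 minutes.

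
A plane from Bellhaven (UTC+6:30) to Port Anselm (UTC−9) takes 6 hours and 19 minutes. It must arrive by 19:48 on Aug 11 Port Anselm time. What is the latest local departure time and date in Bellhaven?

04:59 on Aug 12

Target arrival in UTC: 19:48 + 9:00 = 04:48 on Aug 12.
Subtract 6 hours and 19 minutes → departure 22:29 UTC on Aug 11.
Bellhaven is UTC+6:30: 22:29 + 6:30 = 04:59 on Aug 12.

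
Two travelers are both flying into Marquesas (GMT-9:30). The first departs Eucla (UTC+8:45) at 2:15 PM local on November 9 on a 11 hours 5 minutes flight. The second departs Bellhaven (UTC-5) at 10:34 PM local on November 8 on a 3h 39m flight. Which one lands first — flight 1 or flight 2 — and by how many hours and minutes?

Flight 1 in UTC: 2:15 PM − 8:45 = 5:30 AM on Nov 9.
+11 hours and 5 minutes → arrive 4:35 PM UTC on Nov 9.
Flight 2 in UTC: 10:34 PM + 5:00 = 3:34 AM on Nov 9.
+3 hours and 39 minutes → arrive 7:13 AM UTC on Nov 9.
Flight 2 lands earlier by 9 hours 22 minutes.

the second, by 9 hours 22 minutes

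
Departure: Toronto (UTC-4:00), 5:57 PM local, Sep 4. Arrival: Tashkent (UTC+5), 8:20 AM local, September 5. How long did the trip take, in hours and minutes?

5 hours 23 minutes

Tashkent is 9:00 ahead of Toronto.
Clock-face elapsed time (ignoring zones) is 14 hours 23 minutes.
Actual elapsed = 14 hours 23 minutes − 9:00 = 5 hours 23 minutes.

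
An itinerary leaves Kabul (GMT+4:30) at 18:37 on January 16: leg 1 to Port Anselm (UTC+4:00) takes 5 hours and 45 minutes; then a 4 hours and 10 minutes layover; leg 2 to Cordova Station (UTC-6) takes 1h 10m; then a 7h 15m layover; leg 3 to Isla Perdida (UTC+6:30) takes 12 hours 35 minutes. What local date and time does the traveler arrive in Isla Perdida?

03:32 on January 18

Convert departure to UTC: 18:37 − 4:30 = 14:07 UTC on Jan 16.
Add 5 hours 45 minutes leg 1 → 19:52 UTC.
Add 4 hours and 10 minutes layover in Port Anselm → 00:02 UTC (Jan 17).
Add 1 hour 10 minutes leg 2 → 01:12 UTC.
Add 7 hours and 15 minutes layover in Cordova Station → 08:27 UTC.
Add 12 hours and 35 minutes leg 3 → 21:02 UTC.
Isla Perdida is UTC+6:30, so local arrival = 21:02 + 6:30 = 03:32 on Jan 18.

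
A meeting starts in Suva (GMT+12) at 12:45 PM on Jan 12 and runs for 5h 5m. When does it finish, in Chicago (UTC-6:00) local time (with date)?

11:50 PM on January 11

Chicago is 18:00 behind Suva.
After 5 hours and 5 minutes it is 5:50 PM in Suva.
Shift by the zone difference: 5:50 PM − 18:00 = 11:50 PM on Jan 11 in Chicago.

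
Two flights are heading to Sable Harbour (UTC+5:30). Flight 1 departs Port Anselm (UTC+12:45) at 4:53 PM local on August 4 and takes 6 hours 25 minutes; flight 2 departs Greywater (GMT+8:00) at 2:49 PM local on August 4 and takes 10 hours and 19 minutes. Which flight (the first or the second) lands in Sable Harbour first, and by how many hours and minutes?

the first, by 6 hours 35 minutes

Flight 1 in UTC: 4:53 PM − 12:45 = 4:08 AM on Aug 4.
+6 hours 25 minutes → arrive 10:33 AM UTC on Aug 4.
Flight 2 in UTC: 2:49 PM − 8:00 = 6:49 AM on Aug 4.
+10 hours and 19 minutes → arrive 5:08 PM UTC on Aug 4.
Flight 1 lands earlier by 6 hours 35 minutes.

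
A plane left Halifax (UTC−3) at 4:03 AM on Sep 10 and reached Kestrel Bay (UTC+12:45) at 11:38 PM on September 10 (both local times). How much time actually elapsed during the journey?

Departure in UTC: 4:03 AM + 3:00 = 7:03 AM on Sep 10.
Arrival in UTC: 11:38 PM − 12:45 = 10:53 AM on Sep 10.
Elapsed = 10:53 AM − 7:03 AM = 3 hours 50 minutes.

3 hours 50 minutes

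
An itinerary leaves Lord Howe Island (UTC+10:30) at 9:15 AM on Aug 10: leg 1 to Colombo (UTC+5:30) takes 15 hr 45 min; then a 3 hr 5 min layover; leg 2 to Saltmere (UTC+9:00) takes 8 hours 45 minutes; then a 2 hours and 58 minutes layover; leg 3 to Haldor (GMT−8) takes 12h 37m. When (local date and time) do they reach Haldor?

9:55 AM on Aug 11

Convert departure to UTC: 9:15 AM − 10:30 = 10:45 PM UTC on Aug 9.
Add 15 hours and 45 minutes leg 1 → 2:30 PM UTC (Aug 10).
Add 3 hours 5 minutes layover in Colombo → 5:35 PM UTC.
Add 8 hours and 45 minutes leg 2 → 2:20 AM UTC (Aug 11).
Add 2 hours and 58 minutes layover in Saltmere → 5:18 AM UTC.
Add 12 hours and 37 minutes leg 3 → 5:55 PM UTC.
Haldor is UTC−8:00, so local arrival = 5:55 PM − 8:00 = 9:55 AM on Aug 11.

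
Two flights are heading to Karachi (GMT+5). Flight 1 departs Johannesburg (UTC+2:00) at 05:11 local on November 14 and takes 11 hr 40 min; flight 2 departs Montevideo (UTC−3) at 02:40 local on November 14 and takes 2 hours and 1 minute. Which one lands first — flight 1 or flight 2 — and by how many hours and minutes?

the second, by 7 hours 10 minutes

Flight 1 in UTC: 05:11 − 2:00 = 03:11 on Nov 14.
+11 hours and 40 minutes → arrive 14:51 UTC on Nov 14.
Flight 2 in UTC: 02:40 + 3:00 = 05:40 on Nov 14.
+2 hours and 1 minute → arrive 07:41 UTC on Nov 14.
Flight 2 lands earlier by 7 hours 10 minutes.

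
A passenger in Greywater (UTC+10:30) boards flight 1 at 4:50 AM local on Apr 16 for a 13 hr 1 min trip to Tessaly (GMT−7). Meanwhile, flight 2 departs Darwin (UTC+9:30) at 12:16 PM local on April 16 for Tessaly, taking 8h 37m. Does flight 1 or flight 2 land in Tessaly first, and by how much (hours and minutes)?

the first, by 4 hours 2 minutes

Flight 1 in UTC: 4:50 AM − 10:30 = 6:20 PM on Apr 15.
+13 hours and 1 minute → arrive 7:21 AM UTC on Apr 16.
Flight 2 in UTC: 12:16 PM − 9:30 = 2:46 AM on Apr 16.
+8 hours 37 minutes → arrive 11:23 AM UTC on Apr 16.
Flight 1 lands earlier by 4 hours 2 minutes.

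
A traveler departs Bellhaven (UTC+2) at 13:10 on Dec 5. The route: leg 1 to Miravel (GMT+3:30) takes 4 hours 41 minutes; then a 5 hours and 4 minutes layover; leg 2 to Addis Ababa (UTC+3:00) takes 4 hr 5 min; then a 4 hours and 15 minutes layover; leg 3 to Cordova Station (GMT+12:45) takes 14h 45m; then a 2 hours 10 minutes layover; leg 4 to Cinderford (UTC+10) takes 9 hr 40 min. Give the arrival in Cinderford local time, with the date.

Convert departure to UTC: 13:10 − 2:00 = 11:10 UTC on Dec 5.
Add 4 hours and 41 minutes leg 1 → 15:51 UTC.
Add 5 hours 4 minutes layover in Miravel → 20:55 UTC.
Add 4 hours and 5 minutes leg 2 → 01:00 UTC (Dec 6).
Add 4 hours 15 minutes layover in Addis Ababa → 05:15 UTC.
Add 14 hours 45 minutes leg 3 → 20:00 UTC.
Add 2 hours and 10 minutes layover in Cordova Station → 22:10 UTC.
Add 9 hours 40 minutes leg 4 → 07:50 UTC (Dec 7).
Cinderford is UTC+10:00, so local arrival = 07:50 + 10:00 = 17:50 on Dec 7.

17:50 on December 7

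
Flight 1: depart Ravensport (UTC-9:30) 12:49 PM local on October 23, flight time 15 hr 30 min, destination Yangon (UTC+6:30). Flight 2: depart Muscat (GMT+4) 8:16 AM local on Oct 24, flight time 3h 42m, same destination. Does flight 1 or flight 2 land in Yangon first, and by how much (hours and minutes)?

the second, by 5 hours 51 minutes

Flight 1 in UTC: 12:49 PM + 9:30 = 10:19 PM on Oct 23.
+15 hours 30 minutes → arrive 1:49 PM UTC on Oct 24.
Flight 2 in UTC: 8:16 AM − 4:00 = 4:16 AM on Oct 24.
+3 hours and 42 minutes → arrive 7:58 AM UTC on Oct 24.
Flight 2 lands earlier by 5 hours 51 minutes.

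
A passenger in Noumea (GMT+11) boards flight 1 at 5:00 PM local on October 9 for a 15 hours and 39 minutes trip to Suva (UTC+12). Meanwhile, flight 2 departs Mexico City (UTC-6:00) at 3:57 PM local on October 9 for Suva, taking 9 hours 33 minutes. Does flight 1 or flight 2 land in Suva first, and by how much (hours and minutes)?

the first, by 9 hours 51 minutes

Flight 1 in UTC: 5:00 PM − 11:00 = 6:00 AM on Oct 9.
+15 hours and 39 minutes → arrive 9:39 PM UTC on Oct 9.
Flight 2 in UTC: 3:57 PM + 6:00 = 9:57 PM on Oct 9.
+9 hours 33 minutes → arrive 7:30 AM UTC on Oct 10.
Flight 1 lands earlier by 9 hours 51 minutes.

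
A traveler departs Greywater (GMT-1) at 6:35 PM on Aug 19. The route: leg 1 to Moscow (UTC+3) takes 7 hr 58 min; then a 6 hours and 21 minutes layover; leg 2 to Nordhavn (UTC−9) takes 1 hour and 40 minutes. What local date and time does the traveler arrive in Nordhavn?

2:34 AM on August 20

Convert departure to UTC: 6:35 PM + 1:00 = 7:35 PM UTC on Aug 19.
Add 7 hours 58 minutes leg 1 → 3:33 AM UTC (Aug 20).
Add 6 hours 21 minutes layover in Moscow → 9:54 AM UTC.
Add 1 hour and 40 minutes leg 2 → 11:34 AM UTC.
Nordhavn is UTC−9:00, so local arrival = 11:34 AM − 9:00 = 2:34 AM on Aug 20.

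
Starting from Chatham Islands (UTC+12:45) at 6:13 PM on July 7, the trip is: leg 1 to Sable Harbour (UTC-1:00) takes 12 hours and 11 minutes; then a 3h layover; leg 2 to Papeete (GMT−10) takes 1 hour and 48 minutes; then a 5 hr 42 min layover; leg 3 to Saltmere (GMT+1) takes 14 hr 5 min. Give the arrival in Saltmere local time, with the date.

7:14 PM on Jul 8

Convert departure to UTC: 6:13 PM − 12:45 = 5:28 AM UTC on Jul 7.
Add 12 hours and 11 minutes leg 1 → 5:39 PM UTC.
Add 3 hours layover in Sable Harbour → 8:39 PM UTC.
Add 1 hour 48 minutes leg 2 → 10:27 PM UTC.
Add 5 hours and 42 minutes layover in Papeete → 4:09 AM UTC (Jul 8).
Add 14 hours 5 minutes leg 3 → 6:14 PM UTC.
Saltmere is UTC+1:00, so local arrival = 6:14 PM + 1:00 = 7:14 PM on Jul 8.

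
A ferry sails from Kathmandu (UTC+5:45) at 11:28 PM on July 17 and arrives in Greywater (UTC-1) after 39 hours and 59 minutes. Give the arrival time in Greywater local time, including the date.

8:42 AM on July 19

Greywater is 6:45 behind Kathmandu.
After 39 hours and 59 minutes it is 3:27 PM (Jul 19) in Kathmandu.
Shift by the zone difference: 3:27 PM − 6:45 = 8:42 AM on Jul 19 in Greywater.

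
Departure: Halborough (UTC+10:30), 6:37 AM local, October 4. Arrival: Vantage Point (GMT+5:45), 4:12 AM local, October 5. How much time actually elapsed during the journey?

26 hours 20 minutes

Departure in UTC: 6:37 AM − 10:30 = 8:07 PM on Oct 3.
Arrival in UTC: 4:12 AM − 5:45 = 10:27 PM on Oct 4.
Elapsed = 10:27 PM − 8:07 PM (+1 day) = 26 hours 20 minutes.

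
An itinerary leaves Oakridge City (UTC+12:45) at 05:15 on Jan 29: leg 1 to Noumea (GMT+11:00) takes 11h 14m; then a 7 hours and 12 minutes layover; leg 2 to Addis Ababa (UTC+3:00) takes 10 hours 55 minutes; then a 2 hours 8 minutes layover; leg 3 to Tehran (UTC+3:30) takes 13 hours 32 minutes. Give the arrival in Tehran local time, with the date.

17:01 on Jan 30

Convert departure to UTC: 05:15 − 12:45 = 16:30 UTC on Jan 28.
Add 11 hours 14 minutes leg 1 → 03:44 UTC (Jan 29).
Add 7 hours and 12 minutes layover in Noumea → 10:56 UTC.
Add 10 hours 55 minutes leg 2 → 21:51 UTC.
Add 2 hours and 8 minutes layover in Addis Ababa → 23:59 UTC.
Add 13 hours and 32 minutes leg 3 → 13:31 UTC (Jan 30).
Tehran is UTC+3:30, so local arrival = 13:31 + 3:30 = 17:01 on Jan 30.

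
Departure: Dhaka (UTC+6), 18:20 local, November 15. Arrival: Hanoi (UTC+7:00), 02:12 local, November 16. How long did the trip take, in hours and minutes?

Hanoi is 1:00 ahead of Dhaka.
Clock-face elapsed time (ignoring zones) is 7 hours 52 minutes.
Actual elapsed = 7 hours 52 minutes − 1:00 = 6 hours 52 minutes.

6 hours 52 minutes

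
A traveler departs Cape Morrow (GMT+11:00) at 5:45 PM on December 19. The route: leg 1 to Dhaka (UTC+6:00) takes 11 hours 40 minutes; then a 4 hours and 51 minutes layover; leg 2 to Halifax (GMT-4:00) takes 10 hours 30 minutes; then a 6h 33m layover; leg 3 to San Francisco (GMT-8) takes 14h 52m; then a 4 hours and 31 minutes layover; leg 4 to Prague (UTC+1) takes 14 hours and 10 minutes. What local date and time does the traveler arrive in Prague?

2:52 AM on Dec 22

Convert departure to UTC: 5:45 PM − 11:00 = 6:45 AM UTC on Dec 19.
Add 11 hours 40 minutes leg 1 → 6:25 PM UTC.
Add 4 hours and 51 minutes layover in Dhaka → 11:16 PM UTC.
Add 10 hours and 30 minutes leg 2 → 9:46 AM UTC (Dec 20).
Add 6 hours 33 minutes layover in Halifax → 4:19 PM UTC.
Add 14 hours 52 minutes leg 3 → 7:11 AM UTC (Dec 21).
Add 4 hours and 31 minutes layover in San Francisco → 11:42 AM UTC.
Add 14 hours and 10 minutes leg 4 → 1:52 AM UTC (Dec 22).
Prague is UTC+1:00, so local arrival = 1:52 AM + 1:00 = 2:52 AM on Dec 22.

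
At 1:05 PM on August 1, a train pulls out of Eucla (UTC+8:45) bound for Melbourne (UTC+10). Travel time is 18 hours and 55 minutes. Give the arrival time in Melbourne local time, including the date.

Convert departure to UTC: 1:05 PM − 8:45 = 4:20 AM UTC on Aug 1.
Add 18 hours and 55 minutes travel time → 11:15 PM UTC.
Melbourne is UTC+10:00, so local arrival = 11:15 PM + 10:00 = 9:15 AM on Aug 2.

9:15 AM on August 2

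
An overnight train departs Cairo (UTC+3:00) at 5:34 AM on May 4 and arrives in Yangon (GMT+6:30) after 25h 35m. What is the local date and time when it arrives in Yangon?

10:39 AM on May 5

Yangon is 3:30 ahead of Cairo.
After 25 hours 35 minutes it is 7:09 AM (May 5) in Cairo.
Shift by the zone difference: 7:09 AM + 3:30 = 10:39 AM on May 5 in Yangon.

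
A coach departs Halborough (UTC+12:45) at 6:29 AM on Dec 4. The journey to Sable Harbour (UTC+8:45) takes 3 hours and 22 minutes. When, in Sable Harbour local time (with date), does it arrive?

Convert departure to UTC: 6:29 AM − 12:45 = 5:44 PM UTC on Dec 3.
Add 3 hours 22 minutes travel time → 9:06 PM UTC.
Sable Harbour is UTC+8:45, so local arrival = 9:06 PM + 8:45 = 5:51 AM on Dec 4.

5:51 AM on December 4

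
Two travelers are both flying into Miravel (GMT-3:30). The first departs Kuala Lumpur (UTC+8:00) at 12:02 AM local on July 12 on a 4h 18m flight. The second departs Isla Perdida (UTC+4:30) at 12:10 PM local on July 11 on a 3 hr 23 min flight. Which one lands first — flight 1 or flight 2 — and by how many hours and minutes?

the second, by 9 hours 17 minutes

Flight 1 in UTC: 12:02 AM − 8:00 = 4:02 PM on Jul 11.
+4 hours and 18 minutes → arrive 8:20 PM UTC on Jul 11.
Flight 2 in UTC: 12:10 PM − 4:30 = 7:40 AM on Jul 11.
+3 hours and 23 minutes → arrive 11:03 AM UTC on Jul 11.
Flight 2 lands earlier by 9 hours 17 minutes.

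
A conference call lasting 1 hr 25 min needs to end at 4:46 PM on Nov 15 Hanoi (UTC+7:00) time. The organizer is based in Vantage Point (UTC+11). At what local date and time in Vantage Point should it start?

7:21 PM on November 15

Target end time in UTC: 4:46 PM − 7:00 = 9:46 AM on Nov 15.
Subtract 1 hour and 25 minutes → start 8:21 AM UTC on Nov 15.
Vantage Point is UTC+11:00: 8:21 AM + 11:00 = 7:21 PM on Nov 15.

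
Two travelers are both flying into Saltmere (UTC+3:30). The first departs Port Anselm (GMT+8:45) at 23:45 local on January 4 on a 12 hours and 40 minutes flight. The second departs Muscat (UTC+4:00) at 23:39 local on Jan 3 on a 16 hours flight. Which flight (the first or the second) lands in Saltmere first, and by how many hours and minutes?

the second, by 16 hours 1 minute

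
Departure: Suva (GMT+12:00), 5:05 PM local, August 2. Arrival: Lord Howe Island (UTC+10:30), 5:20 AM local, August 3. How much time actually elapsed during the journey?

13 hours 45 minutes

Departure in UTC: 5:05 PM − 12:00 = 5:05 AM on Aug 2.
Arrival in UTC: 5:20 AM − 10:30 = 6:50 PM on Aug 2.
Elapsed = 6:50 PM − 5:05 AM = 13 hours 45 minutes.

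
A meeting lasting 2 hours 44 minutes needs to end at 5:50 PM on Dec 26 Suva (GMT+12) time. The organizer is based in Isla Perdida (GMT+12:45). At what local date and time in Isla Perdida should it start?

3:51 PM on December 26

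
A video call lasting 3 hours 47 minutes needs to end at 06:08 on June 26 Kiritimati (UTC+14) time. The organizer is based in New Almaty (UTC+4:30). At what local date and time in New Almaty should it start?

Target end time in UTC: 06:08 − 14:00 = 16:08 on Jun 25.
Subtract 3 hours and 47 minutes → start 12:21 UTC on Jun 25.
New Almaty is UTC+4:30: 12:21 + 4:30 = 16:51 on Jun 25.

16:51 on June 25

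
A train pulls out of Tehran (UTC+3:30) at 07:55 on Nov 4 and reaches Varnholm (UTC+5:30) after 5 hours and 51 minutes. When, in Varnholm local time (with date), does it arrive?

Varnholm is 2:00 ahead of Tehran.
After 5 hours and 51 minutes it is 13:46 in Tehran.
Shift by the zone difference: 13:46 + 2:00 = 15:46 on Nov 4 in Varnholm.

15:46 on November 4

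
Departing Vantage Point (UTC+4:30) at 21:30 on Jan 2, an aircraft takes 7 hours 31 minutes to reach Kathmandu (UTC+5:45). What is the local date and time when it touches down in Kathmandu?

Kathmandu is 1:15 ahead of Vantage Point.
After 7 hours 31 minutes it is 05:01 (Jan 3) in Vantage Point.
Shift by the zone difference: 05:01 + 1:15 = 06:16 on Jan 3 in Kathmandu.

06:16 on January 3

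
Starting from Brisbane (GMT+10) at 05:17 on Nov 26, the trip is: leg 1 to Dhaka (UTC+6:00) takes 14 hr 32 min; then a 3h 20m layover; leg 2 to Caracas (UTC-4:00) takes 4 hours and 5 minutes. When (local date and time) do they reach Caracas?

13:14 on November 26

Convert departure to UTC: 05:17 − 10:00 = 19:17 UTC on Nov 25.
Add 14 hours 32 minutes leg 1 → 09:49 UTC (Nov 26).
Add 3 hours 20 minutes layover in Dhaka → 13:09 UTC.
Add 4 hours 5 minutes leg 2 → 17:14 UTC.
Caracas is UTC−4:00, so local arrival = 17:14 − 4:00 = 13:14 on Nov 26.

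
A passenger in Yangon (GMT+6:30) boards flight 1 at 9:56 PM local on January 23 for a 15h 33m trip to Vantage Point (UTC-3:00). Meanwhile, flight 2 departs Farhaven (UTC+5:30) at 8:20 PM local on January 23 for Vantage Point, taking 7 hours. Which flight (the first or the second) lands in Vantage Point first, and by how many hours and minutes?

Flight 1 in UTC: 9:56 PM − 6:30 = 3:26 PM on Jan 23.
+15 hours and 33 minutes → arrive 6:59 AM UTC on Jan 24.
Flight 2 in UTC: 8:20 PM − 5:30 = 2:50 PM on Jan 23.
+7 hours → arrive 9:50 PM UTC on Jan 23.
Flight 2 lands earlier by 9 hours 9 minutes.

the second, by 9 hours 9 minutes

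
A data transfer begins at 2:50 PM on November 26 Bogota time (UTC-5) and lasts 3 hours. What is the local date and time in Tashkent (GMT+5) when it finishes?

Tashkent is 10:00 ahead of Bogota.
After 3 hours it is 5:50 PM in Bogota.
Shift by the zone difference: 5:50 PM + 10:00 = 3:50 AM on Nov 27 in Tashkent.

3:50 AM on Nov 27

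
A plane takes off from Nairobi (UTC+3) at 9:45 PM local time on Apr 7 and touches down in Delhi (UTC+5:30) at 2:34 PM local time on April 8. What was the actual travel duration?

14 hours 19 minutes

Delhi is 2:30 ahead of Nairobi.
Clock-face elapsed time (ignoring zones) is 16 hours 49 minutes.
Actual elapsed = 16 hours 49 minutes − 2:30 = 14 hours 19 minutes.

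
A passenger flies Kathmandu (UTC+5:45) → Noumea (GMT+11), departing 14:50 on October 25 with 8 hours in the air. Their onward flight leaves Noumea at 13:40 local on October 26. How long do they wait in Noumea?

Convert departure to UTC: 14:50 − 5:45 = 09:05 UTC on Oct 25.
Add 8 hours flight time → 17:05 UTC.
Noumea is UTC+11:00, so local arrival = 17:05 + 11:00 = 04:05 on Oct 26.
Layover = 13:40 − 04:05 = 9 hours 35 minutes.

9 hours 35 minutes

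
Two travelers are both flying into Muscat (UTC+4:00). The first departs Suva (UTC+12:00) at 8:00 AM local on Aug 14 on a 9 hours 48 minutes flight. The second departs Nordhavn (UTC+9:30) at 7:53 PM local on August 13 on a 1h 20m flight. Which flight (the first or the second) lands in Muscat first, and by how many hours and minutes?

Flight 1 in UTC: 8:00 AM − 12:00 = 8:00 PM on Aug 13.
+9 hours 48 minutes → arrive 5:48 AM UTC on Aug 14.
Flight 2 in UTC: 7:53 PM − 9:30 = 10:23 AM on Aug 13.
+1 hour 20 minutes → arrive 11:43 AM UTC on Aug 13.
Flight 2 lands earlier by 18 hours 5 minutes.

the second, by 18 hours 5 minutes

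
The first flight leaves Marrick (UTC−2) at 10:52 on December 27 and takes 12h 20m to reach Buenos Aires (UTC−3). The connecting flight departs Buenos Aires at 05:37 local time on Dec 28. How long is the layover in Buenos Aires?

Convert departure to UTC: 10:52 + 2:00 = 12:52 UTC on Dec 27.
Add 12 hours 20 minutes flight time → 01:12 UTC (Dec 28).
Buenos Aires is UTC−3:00, so local arrival = 01:12 − 3:00 = 22:12 on Dec 27.
Layover = 05:37 − 22:12 (+1 day) = 7 hours 25 minutes.

7 hours 25 minutes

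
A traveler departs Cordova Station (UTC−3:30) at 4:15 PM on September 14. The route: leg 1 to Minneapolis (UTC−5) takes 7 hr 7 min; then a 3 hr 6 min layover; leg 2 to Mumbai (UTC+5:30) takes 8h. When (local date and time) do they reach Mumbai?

7:28 PM on September 15

Convert departure to UTC: 4:15 PM + 3:30 = 7:45 PM UTC on Sep 14.
Add 7 hours 7 minutes leg 1 → 2:52 AM UTC (Sep 15).
Add 3 hours 6 minutes layover in Minneapolis → 5:58 AM UTC.
Add 8 hours leg 2 → 1:58 PM UTC.
Mumbai is UTC+5:30, so local arrival = 1:58 PM + 5:30 = 7:28 PM on Sep 15.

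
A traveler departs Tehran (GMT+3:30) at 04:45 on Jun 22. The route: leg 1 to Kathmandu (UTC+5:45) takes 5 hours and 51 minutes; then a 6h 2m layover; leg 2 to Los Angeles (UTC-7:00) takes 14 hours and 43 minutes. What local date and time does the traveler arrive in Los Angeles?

Convert departure to UTC: 04:45 − 3:30 = 01:15 UTC on Jun 22.
Add 5 hours and 51 minutes leg 1 → 07:06 UTC.
Add 6 hours and 2 minutes layover in Kathmandu → 13:08 UTC.
Add 14 hours and 43 minutes leg 2 → 03:51 UTC (Jun 23).
Los Angeles is UTC−7:00, so local arrival = 03:51 − 7:00 = 20:51 on Jun 22.

20:51 on June 22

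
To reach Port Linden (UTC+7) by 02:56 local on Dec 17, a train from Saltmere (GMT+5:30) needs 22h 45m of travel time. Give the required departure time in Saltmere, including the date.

02:41 on December 16

Target arrival in UTC: 02:56 − 7:00 = 19:56 on Dec 16.
Subtract 22 hours and 45 minutes → departure 21:11 UTC on Dec 15.
Saltmere is UTC+5:30: 21:11 + 5:30 = 02:41 on Dec 16.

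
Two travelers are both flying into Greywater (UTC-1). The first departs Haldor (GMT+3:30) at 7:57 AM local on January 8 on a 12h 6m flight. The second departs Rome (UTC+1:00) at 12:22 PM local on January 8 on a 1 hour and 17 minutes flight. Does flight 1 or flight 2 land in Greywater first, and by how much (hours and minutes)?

the second, by 3 hours 54 minutes

Flight 1 in UTC: 7:57 AM − 3:30 = 4:27 AM on Jan 8.
+12 hours 6 minutes → arrive 4:33 PM UTC on Jan 8.
Flight 2 in UTC: 12:22 PM − 1:00 = 11:22 AM on Jan 8.
+1 hour 17 minutes → arrive 12:39 PM UTC on Jan 8.
Flight 2 lands earlier by 3 hours 54 minutes.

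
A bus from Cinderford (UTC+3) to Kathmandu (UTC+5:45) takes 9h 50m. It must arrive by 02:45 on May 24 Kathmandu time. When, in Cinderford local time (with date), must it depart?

Target arrival in UTC: 02:45 − 5:45 = 21:00 on May 23.
Subtract 9 hours 50 minutes → departure 11:10 UTC on May 23.
Cinderford is UTC+3:00: 11:10 + 3:00 = 14:10 on May 23.

14:10 on May 23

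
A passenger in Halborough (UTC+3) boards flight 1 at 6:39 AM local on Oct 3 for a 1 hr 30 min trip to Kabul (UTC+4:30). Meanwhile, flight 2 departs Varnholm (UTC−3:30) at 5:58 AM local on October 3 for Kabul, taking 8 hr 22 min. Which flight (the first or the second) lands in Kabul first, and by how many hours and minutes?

Flight 1 in UTC: 6:39 AM − 3:00 = 3:39 AM on Oct 3.
+1 hour and 30 minutes → arrive 5:09 AM UTC on Oct 3.
Flight 2 in UTC: 5:58 AM + 3:30 = 9:28 AM on Oct 3.
+8 hours 22 minutes → arrive 5:50 PM UTC on Oct 3.
Flight 1 lands earlier by 12 hours 41 minutes.

the first, by 12 hours 41 minutes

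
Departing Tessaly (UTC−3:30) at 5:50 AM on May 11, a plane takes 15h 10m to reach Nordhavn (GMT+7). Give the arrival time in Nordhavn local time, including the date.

Nordhavn is 10:30 ahead of Tessaly.
After 15 hours 10 minutes it is 9:00 PM in Tessaly.
Shift by the zone difference: 9:00 PM + 10:30 = 7:30 AM on May 12 in Nordhavn.

7:30 AM on May 12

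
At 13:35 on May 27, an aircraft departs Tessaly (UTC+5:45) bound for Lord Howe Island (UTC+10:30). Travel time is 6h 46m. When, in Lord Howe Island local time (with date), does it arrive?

01:06 on May 28

Convert departure to UTC: 13:35 − 5:45 = 07:50 UTC on May 27.
Add 6 hours and 46 minutes travel time → 14:36 UTC.
Lord Howe Island is UTC+10:30, so local arrival = 14:36 + 10:30 = 01:06 on May 28.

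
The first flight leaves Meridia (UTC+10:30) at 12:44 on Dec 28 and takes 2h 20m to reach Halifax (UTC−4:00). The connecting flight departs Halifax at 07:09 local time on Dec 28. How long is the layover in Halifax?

Convert departure to UTC: 12:44 − 10:30 = 02:14 UTC on Dec 28.
Add 2 hours and 20 minutes flight time → 04:34 UTC.
Halifax is UTC−4:00, so local arrival = 04:34 − 4:00 = 00:34 on Dec 28.
Layover = 07:09 − 00:34 = 6 hours 35 minutes.

6 hours 35 minutes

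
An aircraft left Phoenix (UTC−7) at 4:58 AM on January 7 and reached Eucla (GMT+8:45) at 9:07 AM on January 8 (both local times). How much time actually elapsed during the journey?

12 hours 24 minutes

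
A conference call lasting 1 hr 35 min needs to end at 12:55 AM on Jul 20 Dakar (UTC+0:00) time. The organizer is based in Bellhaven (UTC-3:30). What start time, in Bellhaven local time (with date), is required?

7:50 PM on Jul 19

Target end time is already UTC: 12:55 AM on Jul 20.
Subtract 1 hour and 35 minutes → start 11:20 PM UTC on Jul 19.
Bellhaven is UTC−3:30: 11:20 PM − 3:30 = 7:50 PM on Jul 19.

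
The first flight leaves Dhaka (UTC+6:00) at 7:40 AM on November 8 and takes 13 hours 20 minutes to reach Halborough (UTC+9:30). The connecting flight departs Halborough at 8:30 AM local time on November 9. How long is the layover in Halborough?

Convert departure to UTC: 7:40 AM − 6:00 = 1:40 AM UTC on Nov 8.
Add 13 hours and 20 minutes flight time → 3:00 PM UTC.
Halborough is UTC+9:30, so local arrival = 3:00 PM + 9:30 = 12:30 AM on Nov 9.
Layover = 8:30 AM − 12:30 AM = 8 hours.

8 hours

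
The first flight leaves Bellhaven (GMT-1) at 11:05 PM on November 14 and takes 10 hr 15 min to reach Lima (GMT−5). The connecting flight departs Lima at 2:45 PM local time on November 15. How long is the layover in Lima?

9 hours 25 minutes

Convert departure to UTC: 11:05 PM + 1:00 = 12:05 AM UTC on Nov 15.
Add 10 hours 15 minutes flight time → 10:20 AM UTC.
Lima is UTC−5:00, so local arrival = 10:20 AM − 5:00 = 5:20 AM on Nov 15.
Layover = 2:45 PM − 5:20 AM = 9 hours 25 minutes.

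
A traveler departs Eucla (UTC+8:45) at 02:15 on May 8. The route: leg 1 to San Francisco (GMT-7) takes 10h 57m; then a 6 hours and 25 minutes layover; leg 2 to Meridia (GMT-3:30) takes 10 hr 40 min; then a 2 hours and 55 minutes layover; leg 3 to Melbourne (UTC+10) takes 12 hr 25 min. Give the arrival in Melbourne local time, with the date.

22:52 on May 9

Convert departure to UTC: 02:15 − 8:45 = 17:30 UTC on May 7.
Add 10 hours 57 minutes leg 1 → 04:27 UTC (May 8).
Add 6 hours and 25 minutes layover in San Francisco → 10:52 UTC.
Add 10 hours 40 minutes leg 2 → 21:32 UTC.
Add 2 hours 55 minutes layover in Meridia → 00:27 UTC (May 9).
Add 12 hours and 25 minutes leg 3 → 12:52 UTC.
Melbourne is UTC+10:00, so local arrival = 12:52 + 10:00 = 22:52 on May 9.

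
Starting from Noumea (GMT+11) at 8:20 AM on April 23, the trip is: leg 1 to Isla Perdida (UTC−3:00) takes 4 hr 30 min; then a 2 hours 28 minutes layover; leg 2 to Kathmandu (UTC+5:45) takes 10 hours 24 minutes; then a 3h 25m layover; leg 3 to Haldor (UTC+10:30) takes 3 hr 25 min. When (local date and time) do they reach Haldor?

Convert departure to UTC: 8:20 AM − 11:00 = 9:20 PM UTC on Apr 22.
Add 4 hours 30 minutes leg 1 → 1:50 AM UTC (Apr 23).
Add 2 hours 28 minutes layover in Isla Perdida → 4:18 AM UTC.
Add 10 hours 24 minutes leg 2 → 2:42 PM UTC.
Add 3 hours 25 minutes layover in Kathmandu → 6:07 PM UTC.
Add 3 hours 25 minutes leg 3 → 9:32 PM UTC.
Haldor is UTC+10:30, so local arrival = 9:32 PM + 10:30 = 8:02 AM on Apr 24.

8:02 AM on April 24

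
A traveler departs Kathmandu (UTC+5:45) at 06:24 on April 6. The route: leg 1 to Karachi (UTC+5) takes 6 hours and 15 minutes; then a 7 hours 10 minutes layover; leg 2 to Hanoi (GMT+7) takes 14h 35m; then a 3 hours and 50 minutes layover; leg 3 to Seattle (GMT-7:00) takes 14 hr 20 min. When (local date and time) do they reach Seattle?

Convert departure to UTC: 06:24 − 5:45 = 00:39 UTC on Apr 6.
Add 6 hours and 15 minutes leg 1 → 06:54 UTC.
Add 7 hours and 10 minutes layover in Karachi → 14:04 UTC.
Add 14 hours 35 minutes leg 2 → 04:39 UTC (Apr 7).
Add 3 hours and 50 minutes layover in Hanoi → 08:29 UTC.
Add 14 hours 20 minutes leg 3 → 22:49 UTC.
Seattle is UTC−7:00, so local arrival = 22:49 − 7:00 = 15:49 on Apr 7.

15:49 on April 7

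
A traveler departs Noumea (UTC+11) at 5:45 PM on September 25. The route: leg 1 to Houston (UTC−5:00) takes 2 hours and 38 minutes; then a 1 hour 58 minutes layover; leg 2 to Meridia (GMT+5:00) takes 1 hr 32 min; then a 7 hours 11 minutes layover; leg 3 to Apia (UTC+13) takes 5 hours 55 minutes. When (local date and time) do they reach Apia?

2:59 PM on Sep 26

Convert departure to UTC: 5:45 PM − 11:00 = 6:45 AM UTC on Sep 25.
Add 2 hours and 38 minutes leg 1 → 9:23 AM UTC.
Add 1 hour 58 minutes layover in Houston → 11:21 AM UTC.
Add 1 hour and 32 minutes leg 2 → 12:53 PM UTC.
Add 7 hours 11 minutes layover in Meridia → 8:04 PM UTC.
Add 5 hours and 55 minutes leg 3 → 1:59 AM UTC (Sep 26).
Apia is UTC+13:00, so local arrival = 1:59 AM + 13:00 = 2:59 PM on Sep 26.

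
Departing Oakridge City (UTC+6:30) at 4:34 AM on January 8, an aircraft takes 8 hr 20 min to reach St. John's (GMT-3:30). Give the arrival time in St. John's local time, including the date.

Convert departure to UTC: 4:34 AM − 6:30 = 10:04 PM UTC on Jan 7.
Add 8 hours 20 minutes travel time → 6:24 AM UTC (Jan 8).
St. John's is UTC−3:30, so local arrival = 6:24 AM − 3:30 = 2:54 AM on Jan 8.

2:54 AM on Jan 8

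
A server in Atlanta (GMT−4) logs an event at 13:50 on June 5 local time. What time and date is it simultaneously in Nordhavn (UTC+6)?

23:50 on Jun 5

In UTC: 13:50 + 4:00 = 17:50 on Jun 5.
Nordhavn is UTC+6:00: 17:50 + 6:00 = 23:50 on Jun 5.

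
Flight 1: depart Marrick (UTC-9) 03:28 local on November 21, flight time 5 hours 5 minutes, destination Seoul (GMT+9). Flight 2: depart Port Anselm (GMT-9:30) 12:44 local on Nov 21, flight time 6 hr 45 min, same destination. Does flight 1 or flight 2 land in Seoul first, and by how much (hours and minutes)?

Flight 1 in UTC: 03:28 + 9:00 = 12:28 on Nov 21.
+5 hours and 5 minutes → arrive 17:33 UTC on Nov 21.
Flight 2 in UTC: 12:44 + 9:30 = 22:14 on Nov 21.
+6 hours 45 minutes → arrive 04:59 UTC on Nov 22.
Flight 1 lands earlier by 11 hours 26 minutes.

the first, by 11 hours 26 minutes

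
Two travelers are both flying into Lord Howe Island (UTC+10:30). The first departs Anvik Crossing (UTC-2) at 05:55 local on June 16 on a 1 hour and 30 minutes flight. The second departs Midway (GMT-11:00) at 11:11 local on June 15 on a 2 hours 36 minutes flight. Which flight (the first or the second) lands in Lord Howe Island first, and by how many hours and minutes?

the second, by 8 hours 38 minutes

Flight 1 in UTC: 05:55 + 2:00 = 07:55 on Jun 16.
+1 hour and 30 minutes → arrive 09:25 UTC on Jun 16.
Flight 2 in UTC: 11:11 + 11:00 = 22:11 on Jun 15.
+2 hours 36 minutes → arrive 00:47 UTC on Jun 16.
Flight 2 lands earlier by 8 hours 38 minutes.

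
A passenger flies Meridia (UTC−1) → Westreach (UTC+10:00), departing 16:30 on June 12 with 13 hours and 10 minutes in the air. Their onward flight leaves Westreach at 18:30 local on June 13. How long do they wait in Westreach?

1 hour 50 minutes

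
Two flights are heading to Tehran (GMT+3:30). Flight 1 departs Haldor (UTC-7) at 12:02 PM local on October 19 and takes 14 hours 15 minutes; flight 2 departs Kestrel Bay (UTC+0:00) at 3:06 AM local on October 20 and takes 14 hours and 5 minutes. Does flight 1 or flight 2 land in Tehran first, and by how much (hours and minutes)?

the first, by 7 hours 54 minutes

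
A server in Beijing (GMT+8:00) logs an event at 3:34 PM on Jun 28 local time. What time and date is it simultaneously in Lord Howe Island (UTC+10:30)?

In UTC: 3:34 PM − 8:00 = 7:34 AM on Jun 28.
Lord Howe Island is UTC+10:30: 7:34 AM + 10:30 = 6:04 PM on Jun 28.

6:04 PM on June 28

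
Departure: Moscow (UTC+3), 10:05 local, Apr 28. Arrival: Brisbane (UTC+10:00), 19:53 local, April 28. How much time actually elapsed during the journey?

2 hours 48 minutes

Departure in UTC: 10:05 − 3:00 = 07:05 on Apr 28.
Arrival in UTC: 19:53 − 10:00 = 09:53 on Apr 28.
Elapsed = 09:53 − 07:05 = 2 hours 48 minutes.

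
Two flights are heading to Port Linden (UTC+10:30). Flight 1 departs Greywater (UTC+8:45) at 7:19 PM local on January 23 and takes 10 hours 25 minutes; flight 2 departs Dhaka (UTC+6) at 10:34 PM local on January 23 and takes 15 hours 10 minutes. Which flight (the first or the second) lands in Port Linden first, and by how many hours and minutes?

Flight 1 in UTC: 7:19 PM − 8:45 = 10:34 AM on Jan 23.
+10 hours and 25 minutes → arrive 8:59 PM UTC on Jan 23.
Flight 2 in UTC: 10:34 PM − 6:00 = 4:34 PM on Jan 23.
+15 hours and 10 minutes → arrive 7:44 AM UTC on Jan 24.
Flight 1 lands earlier by 10 hours 45 minutes.

the first, by 10 hours 45 minutes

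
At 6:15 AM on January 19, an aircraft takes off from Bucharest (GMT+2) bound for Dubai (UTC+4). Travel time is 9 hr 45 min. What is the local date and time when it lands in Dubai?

6:00 PM on January 19

Convert departure to UTC: 6:15 AM − 2:00 = 4:15 AM UTC on Jan 19.
Add 9 hours 45 minutes travel time → 2:00 PM UTC.
Dubai is UTC+4:00, so local arrival = 2:00 PM + 4:00 = 6:00 PM on Jan 19.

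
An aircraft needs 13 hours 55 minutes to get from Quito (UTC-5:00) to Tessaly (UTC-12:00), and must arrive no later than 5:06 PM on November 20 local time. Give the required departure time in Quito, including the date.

Target arrival in UTC: 5:06 PM + 12:00 = 5:06 AM on Nov 21.
Subtract 13 hours and 55 minutes → departure 3:11 PM UTC on Nov 20.
Quito is UTC−5:00: 3:11 PM − 5:00 = 10:11 AM on Nov 20.

10:11 AM on Nov 20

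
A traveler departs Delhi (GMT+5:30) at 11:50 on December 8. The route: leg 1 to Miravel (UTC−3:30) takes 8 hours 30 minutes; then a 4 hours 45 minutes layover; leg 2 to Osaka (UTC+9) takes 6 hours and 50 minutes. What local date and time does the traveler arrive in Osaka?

11:25 on December 9

Convert departure to UTC: 11:50 − 5:30 = 06:20 UTC on Dec 8.
Add 8 hours and 30 minutes leg 1 → 14:50 UTC.
Add 4 hours 45 minutes layover in Miravel → 19:35 UTC.
Add 6 hours and 50 minutes leg 2 → 02:25 UTC (Dec 9).
Osaka is UTC+9:00, so local arrival = 02:25 + 9:00 = 11:25 on Dec 9.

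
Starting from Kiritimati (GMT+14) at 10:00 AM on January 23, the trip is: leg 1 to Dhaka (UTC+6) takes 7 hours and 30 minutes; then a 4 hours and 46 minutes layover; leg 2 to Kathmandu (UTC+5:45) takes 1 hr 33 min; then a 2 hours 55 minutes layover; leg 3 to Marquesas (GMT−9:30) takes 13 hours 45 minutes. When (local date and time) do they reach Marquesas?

4:59 PM on January 23

Convert departure to UTC: 10:00 AM − 14:00 = 8:00 PM UTC on Jan 22.
Add 7 hours 30 minutes leg 1 → 3:30 AM UTC (Jan 23).
Add 4 hours and 46 minutes layover in Dhaka → 8:16 AM UTC.
Add 1 hour and 33 minutes leg 2 → 9:49 AM UTC.
Add 2 hours 55 minutes layover in Kathmandu → 12:44 PM UTC.
Add 13 hours and 45 minutes leg 3 → 2:29 AM UTC (Jan 24).
Marquesas is UTC−9:30, so local arrival = 2:29 AM − 9:30 = 4:59 PM on Jan 23.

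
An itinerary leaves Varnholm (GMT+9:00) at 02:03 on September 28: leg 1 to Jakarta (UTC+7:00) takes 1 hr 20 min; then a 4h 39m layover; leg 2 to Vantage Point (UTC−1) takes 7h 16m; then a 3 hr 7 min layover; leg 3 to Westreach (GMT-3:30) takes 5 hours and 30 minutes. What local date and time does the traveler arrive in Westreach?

Convert departure to UTC: 02:03 − 9:00 = 17:03 UTC on Sep 27.
Add 1 hour and 20 minutes leg 1 → 18:23 UTC.
Add 4 hours and 39 minutes layover in Jakarta → 23:02 UTC.
Add 7 hours 16 minutes leg 2 → 06:18 UTC (Sep 28).
Add 3 hours 7 minutes layover in Vantage Point → 09:25 UTC.
Add 5 hours 30 minutes leg 3 → 14:55 UTC.
Westreach is UTC−3:30, so local arrival = 14:55 − 3:30 = 11:25 on Sep 28.

11:25 on September 28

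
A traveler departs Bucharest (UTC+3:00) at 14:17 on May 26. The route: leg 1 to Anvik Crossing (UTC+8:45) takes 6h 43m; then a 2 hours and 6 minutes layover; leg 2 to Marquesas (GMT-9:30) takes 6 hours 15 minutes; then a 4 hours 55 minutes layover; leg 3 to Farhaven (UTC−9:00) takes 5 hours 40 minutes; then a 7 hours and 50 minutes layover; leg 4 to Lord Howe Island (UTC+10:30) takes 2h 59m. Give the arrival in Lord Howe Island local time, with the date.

10:15 on May 28

Convert departure to UTC: 14:17 − 3:00 = 11:17 UTC on May 26.
Add 6 hours 43 minutes leg 1 → 18:00 UTC.
Add 2 hours 6 minutes layover in Anvik Crossing → 20:06 UTC.
Add 6 hours and 15 minutes leg 2 → 02:21 UTC (May 27).
Add 4 hours 55 minutes layover in Marquesas → 07:16 UTC.
Add 5 hours 40 minutes leg 3 → 12:56 UTC.
Add 7 hours and 50 minutes layover in Farhaven → 20:46 UTC.
Add 2 hours 59 minutes leg 4 → 23:45 UTC.
Lord Howe Island is UTC+10:30, so local arrival = 23:45 + 10:30 = 10:15 on May 28.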